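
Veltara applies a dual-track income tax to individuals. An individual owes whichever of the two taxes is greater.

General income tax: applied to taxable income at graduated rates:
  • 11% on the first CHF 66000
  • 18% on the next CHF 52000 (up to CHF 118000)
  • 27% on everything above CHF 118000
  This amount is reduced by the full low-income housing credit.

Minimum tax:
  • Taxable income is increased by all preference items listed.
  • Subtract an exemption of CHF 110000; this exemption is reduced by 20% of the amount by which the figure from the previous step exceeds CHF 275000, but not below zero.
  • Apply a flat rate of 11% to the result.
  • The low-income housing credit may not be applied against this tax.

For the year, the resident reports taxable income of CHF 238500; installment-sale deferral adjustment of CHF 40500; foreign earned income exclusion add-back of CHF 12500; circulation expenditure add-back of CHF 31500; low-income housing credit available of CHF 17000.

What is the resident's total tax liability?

General income tax:
  CHF 66000 × 11% = CHF 7260
  CHF 52000 × 18% = CHF 9360
  CHF 120500 × 27% = CHF 32535
  → CHF 49155
  Less low-income housing credit CHF 17000 → CHF 32155

Minimum tax:
  Adjusted income: CHF 238500 + CHF 40500 + CHF 12500 + CHF 31500 = CHF 323000
  Exemption: CHF 110000 − 20% × (CHF 323000 − CHF 275000) = CHF 110000 − CHF 9600 = CHF 100400
  Base: CHF 323000 − CHF 100400 = CHF 222600
  CHF 222600 × 11% = CHF 24486

CHF 32155 > CHF 24486, so the general income tax governs.

CHF 32155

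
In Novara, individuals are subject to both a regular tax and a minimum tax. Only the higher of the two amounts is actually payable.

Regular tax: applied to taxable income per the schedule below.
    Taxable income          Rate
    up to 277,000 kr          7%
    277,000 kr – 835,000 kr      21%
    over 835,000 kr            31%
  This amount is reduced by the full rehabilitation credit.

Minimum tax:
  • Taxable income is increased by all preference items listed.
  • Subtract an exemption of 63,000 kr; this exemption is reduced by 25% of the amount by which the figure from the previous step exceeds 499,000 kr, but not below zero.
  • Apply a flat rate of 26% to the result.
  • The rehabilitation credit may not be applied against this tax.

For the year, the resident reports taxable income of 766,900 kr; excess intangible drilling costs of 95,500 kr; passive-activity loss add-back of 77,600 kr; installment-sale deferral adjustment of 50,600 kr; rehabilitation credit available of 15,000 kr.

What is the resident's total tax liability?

257,556 kr

Regular tax:
  277,000 kr × 7% = 19,390 kr
  489,900 kr × 21% = 102,879 kr
  → 122,269 kr
  Less rehabilitation credit 15,000 kr → 107,269 kr

Minimum tax:
  Adjusted income: 766,900 kr + 95,500 kr + 77,600 kr + 50,600 kr = 990,600 kr
  Exemption: 25% × (990,600 kr − 499,000 kr) = 122,900 kr ≥ 63,000 kr, so the exemption is fully phased out
  Base: 990,600 kr − 0 kr = 990,600 kr
  990,600 kr × 26% = 257,556 kr

257,556 kr > 107,269 kr, so the minimum tax is the binding amount.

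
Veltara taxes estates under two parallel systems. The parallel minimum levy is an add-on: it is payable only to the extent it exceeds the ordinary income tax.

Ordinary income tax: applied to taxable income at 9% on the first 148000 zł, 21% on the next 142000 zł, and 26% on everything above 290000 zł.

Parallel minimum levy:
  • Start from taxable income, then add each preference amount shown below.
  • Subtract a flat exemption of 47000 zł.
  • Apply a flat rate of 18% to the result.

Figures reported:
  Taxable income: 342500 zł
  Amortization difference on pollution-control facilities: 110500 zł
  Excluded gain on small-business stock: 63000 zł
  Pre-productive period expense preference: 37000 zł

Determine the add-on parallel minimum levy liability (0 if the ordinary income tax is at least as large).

Ordinary income tax:
  148000 zł × 9% = 13320 zł
  142000 zł × 21% = 29820 zł
  52500 zł × 26% = 13650 zł
  → 56790 zł

Parallel minimum levy:
  Adjusted income: 342500 zł + 110500 zł + 63000 zł + 37000 zł = 553000 zł
  Less exemption 47000 zł → base 506000 zł
  506000 zł × 18% = 91080 zł

Excess of parallel minimum levy over ordinary income tax: 91080 zł − 56790 zł = 34290 zł.

34290 zł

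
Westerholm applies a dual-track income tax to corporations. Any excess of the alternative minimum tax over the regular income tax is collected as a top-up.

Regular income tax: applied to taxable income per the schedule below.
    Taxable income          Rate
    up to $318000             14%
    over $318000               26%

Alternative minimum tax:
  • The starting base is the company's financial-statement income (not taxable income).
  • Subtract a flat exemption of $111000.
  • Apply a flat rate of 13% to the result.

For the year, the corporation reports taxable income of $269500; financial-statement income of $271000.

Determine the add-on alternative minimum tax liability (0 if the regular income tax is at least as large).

$0

Regular income tax:
  $269500 × 14% = $37730

Alternative minimum tax:
  Base (financial-statement income): $271000
  Less exemption $111000 → base $160000
  $160000 × 13% = $20800

$20800 ≤ $37730, so no add-on is due.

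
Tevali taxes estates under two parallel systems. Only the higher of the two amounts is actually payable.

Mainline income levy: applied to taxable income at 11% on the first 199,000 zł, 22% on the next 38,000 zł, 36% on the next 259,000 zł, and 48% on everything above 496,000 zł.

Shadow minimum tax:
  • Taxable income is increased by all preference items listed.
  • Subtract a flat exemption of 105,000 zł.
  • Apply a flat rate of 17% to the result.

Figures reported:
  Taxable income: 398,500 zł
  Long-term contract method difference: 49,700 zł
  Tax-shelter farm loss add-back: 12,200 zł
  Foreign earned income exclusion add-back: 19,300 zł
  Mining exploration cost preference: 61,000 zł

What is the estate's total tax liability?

Shadow minimum tax:
  Adjusted income: 398,500 zł + 49,700 zł + 12,200 zł + 19,300 zł + 61,000 zł = 540,700 zł
  Less exemption 105,000 zł → base 435,700 zł
  435,700 zł × 17% = 74,069 zł

Mainline income levy:
  199,000 zł × 11% = 21,890 zł
  38,000 zł × 22% = 8,360 zł
  161,500 zł × 36% = 58,140 zł
  → 88,390 zł

88,390 zł > 74,069 zł, so the mainline income levy governs.

88,390 zł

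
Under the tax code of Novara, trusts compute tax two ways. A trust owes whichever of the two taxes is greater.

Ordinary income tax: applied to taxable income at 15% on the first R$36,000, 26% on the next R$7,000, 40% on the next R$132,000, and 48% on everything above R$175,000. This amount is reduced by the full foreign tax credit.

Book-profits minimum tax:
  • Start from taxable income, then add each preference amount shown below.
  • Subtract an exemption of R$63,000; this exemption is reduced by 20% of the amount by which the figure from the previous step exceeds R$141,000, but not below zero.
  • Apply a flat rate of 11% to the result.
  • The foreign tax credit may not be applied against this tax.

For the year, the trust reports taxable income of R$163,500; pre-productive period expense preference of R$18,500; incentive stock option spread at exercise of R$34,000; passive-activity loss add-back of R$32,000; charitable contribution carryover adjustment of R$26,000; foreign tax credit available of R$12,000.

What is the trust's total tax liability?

R$43,420

Book-profits minimum tax:
  Adjusted income: R$163,500 + R$18,500 + R$34,000 + R$32,000 + R$26,000 = R$274,000
  Exemption: R$63,000 − 20% × (R$274,000 − R$141,000) = R$63,000 − R$26,600 = R$36,400
  Base: R$274,000 − R$36,400 = R$237,600
  R$237,600 × 11% = R$26,136

Ordinary income tax:
  R$36,000 × 15% = R$5,400
  R$7,000 × 26% = R$1,820
  R$120,500 × 40% = R$48,200
  → R$55,420
  Less foreign tax credit R$12,000 → R$43,420

R$43,420 > R$26,136, so the ordinary income tax governs.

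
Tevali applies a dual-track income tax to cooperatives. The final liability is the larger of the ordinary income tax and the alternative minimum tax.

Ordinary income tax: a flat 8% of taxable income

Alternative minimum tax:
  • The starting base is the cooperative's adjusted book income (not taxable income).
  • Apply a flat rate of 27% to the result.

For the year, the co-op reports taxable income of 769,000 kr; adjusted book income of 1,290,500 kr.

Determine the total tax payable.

Ordinary income tax:
  769,000 kr × 8% = 61,520 kr

Alternative minimum tax:
  Base (adjusted book income): 1,290,500 kr
  1,290,500 kr × 27% = 348,435 kr

348,435 kr > 61,520 kr, so the alternative minimum tax is the binding amount.

348,435 kr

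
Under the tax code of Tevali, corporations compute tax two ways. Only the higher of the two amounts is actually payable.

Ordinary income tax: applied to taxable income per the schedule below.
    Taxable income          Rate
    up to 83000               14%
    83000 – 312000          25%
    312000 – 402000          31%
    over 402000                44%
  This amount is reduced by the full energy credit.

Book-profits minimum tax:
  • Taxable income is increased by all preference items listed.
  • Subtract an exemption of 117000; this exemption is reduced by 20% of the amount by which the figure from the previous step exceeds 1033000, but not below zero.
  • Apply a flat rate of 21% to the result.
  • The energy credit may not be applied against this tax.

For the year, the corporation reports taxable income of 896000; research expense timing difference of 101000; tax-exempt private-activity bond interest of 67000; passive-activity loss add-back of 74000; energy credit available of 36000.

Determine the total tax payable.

278130

Book-profits minimum tax:
  Adjusted income: 896000 + 101000 + 67000 + 74000 = 1138000
  Exemption: 117000 − 20% × (1138000 − 1033000) = 117000 − 21000 = 96000
  Base: 1138000 − 96000 = 1042000
  1042000 × 21% = 218820

Ordinary income tax:
  83000 × 14% = 11620
  229000 × 25% = 57250
  90000 × 31% = 27900
  494000 × 44% = 217360
  → 314130
  Less energy credit 36000 → 278130

278130 > 218820, so the ordinary income tax governs.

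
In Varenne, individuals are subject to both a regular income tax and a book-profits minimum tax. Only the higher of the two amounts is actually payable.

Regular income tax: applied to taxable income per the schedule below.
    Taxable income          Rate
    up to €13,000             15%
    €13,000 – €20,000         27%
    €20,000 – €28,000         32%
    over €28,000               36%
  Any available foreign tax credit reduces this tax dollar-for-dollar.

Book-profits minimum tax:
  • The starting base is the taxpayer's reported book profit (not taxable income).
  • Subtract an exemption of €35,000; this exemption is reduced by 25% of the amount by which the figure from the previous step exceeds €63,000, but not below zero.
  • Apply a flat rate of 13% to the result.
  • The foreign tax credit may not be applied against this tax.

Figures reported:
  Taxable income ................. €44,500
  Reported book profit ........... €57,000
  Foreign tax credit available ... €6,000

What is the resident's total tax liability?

Regular income tax:
  €13,000 × 15% = €1,950
  €7,000 × 27% = €1,890
  €8,000 × 32% = €2,560
  €16,500 × 36% = €5,940
  → €12,340
  Less foreign tax credit €6,000 → €6,340

Book-profits minimum tax:
  Base (reported book profit): €57,000
  Exemption: €57,000 ≤ €63,000, so full €35,000 applies
  Base: €57,000 − €35,000 = €22,000
  €22,000 × 13% = €2,860

€6,340 > €2,860, so the regular income tax governs.

€6,340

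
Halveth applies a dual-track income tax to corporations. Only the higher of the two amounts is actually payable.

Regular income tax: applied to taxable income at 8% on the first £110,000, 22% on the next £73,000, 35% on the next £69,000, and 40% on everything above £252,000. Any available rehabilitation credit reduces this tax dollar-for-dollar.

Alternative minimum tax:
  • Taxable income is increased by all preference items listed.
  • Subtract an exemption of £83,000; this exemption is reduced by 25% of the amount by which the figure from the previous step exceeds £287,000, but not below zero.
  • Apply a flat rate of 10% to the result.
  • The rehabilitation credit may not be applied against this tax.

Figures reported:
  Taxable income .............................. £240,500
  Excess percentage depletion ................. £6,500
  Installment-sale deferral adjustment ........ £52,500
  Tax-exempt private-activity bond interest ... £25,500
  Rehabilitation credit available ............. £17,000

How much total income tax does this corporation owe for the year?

£27,985

Alternative minimum tax:
  Adjusted income: £240,500 + £6,500 + £52,500 + £25,500 = £325,000
  Exemption: £83,000 − 25% × (£325,000 − £287,000) = £83,000 − £9,500 = £73,500
  Base: £325,000 − £73,500 = £251,500
  £251,500 × 10% = £25,150

Regular income tax:
  £110,000 × 8% = £8,800
  £73,000 × 22% = £16,060
  £57,500 × 35% = £20,125
  → £44,985
  Less rehabilitation credit £17,000 → £27,985

£27,985 > £25,150, so the regular income tax governs.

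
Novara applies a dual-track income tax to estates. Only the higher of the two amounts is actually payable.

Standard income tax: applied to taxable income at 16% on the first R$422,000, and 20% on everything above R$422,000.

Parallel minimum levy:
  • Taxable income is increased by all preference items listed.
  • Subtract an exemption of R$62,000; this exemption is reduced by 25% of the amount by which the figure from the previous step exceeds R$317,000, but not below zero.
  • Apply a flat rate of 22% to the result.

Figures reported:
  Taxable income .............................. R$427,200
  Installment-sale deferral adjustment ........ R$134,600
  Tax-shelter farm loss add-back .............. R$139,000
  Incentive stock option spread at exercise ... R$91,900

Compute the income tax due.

Parallel minimum levy:
  Adjusted income: R$427,200 + R$134,600 + R$139,000 + R$91,900 = R$792,700
  Exemption: 25% × (R$792,700 − R$317,000) = R$118,925 ≥ R$62,000, so the exemption is fully phased out
  Base: R$792,700 − R$0 = R$792,700
  R$792,700 × 22% = R$174,394

Standard income tax:
  R$422,000 × 16% = R$67,520
  R$5,200 × 20% = R$1,040
  → R$68,560

R$174,394 > R$68,560, so the parallel minimum levy is the binding amount.

R$174,394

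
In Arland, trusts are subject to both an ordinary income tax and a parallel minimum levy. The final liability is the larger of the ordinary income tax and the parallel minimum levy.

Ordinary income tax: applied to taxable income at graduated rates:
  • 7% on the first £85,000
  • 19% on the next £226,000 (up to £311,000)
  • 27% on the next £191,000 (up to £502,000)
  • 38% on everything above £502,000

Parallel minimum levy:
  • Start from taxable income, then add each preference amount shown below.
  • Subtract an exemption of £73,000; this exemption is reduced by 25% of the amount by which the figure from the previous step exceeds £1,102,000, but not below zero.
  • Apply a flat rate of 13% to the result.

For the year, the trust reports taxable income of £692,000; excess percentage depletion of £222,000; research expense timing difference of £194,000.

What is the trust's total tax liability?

Ordinary income tax:
  £85,000 × 7% = £5,950
  £226,000 × 19% = £42,940
  £191,000 × 27% = £51,570
  £190,000 × 38% = £72,200
  → £172,660

Parallel minimum levy:
  Adjusted income: £692,000 + £222,000 + £194,000 = £1,108,000
  Exemption: £73,000 − 25% × (£1,108,000 − £1,102,000) = £73,000 − £1,500 = £71,500
  Base: £1,108,000 − £71,500 = £1,036,500
  £1,036,500 × 13% = £134,745

£172,660 > £134,745, so the ordinary income tax governs.

£172,660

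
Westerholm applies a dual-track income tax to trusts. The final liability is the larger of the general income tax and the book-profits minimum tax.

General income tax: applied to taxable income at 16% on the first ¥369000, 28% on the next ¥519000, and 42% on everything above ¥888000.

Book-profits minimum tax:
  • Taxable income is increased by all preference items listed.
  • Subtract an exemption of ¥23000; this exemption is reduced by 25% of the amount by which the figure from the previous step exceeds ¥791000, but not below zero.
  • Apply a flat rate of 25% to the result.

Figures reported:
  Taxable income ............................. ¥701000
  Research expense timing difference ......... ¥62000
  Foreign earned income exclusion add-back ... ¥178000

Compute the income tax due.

General income tax:
  ¥369000 × 16% = ¥59040
  ¥332000 × 28% = ¥92960
  → ¥152000

Book-profits minimum tax:
  Adjusted income: ¥701000 + ¥62000 + ¥178000 = ¥941000
  Exemption: 25% × (¥941000 − ¥791000) = ¥37500 ≥ ¥23000, so the exemption is fully phased out
  Base: ¥941000 − ¥0 = ¥941000
  ¥941000 × 25% = ¥235250

¥235250 > ¥152000, so the book-profits minimum tax is the binding amount.

¥235250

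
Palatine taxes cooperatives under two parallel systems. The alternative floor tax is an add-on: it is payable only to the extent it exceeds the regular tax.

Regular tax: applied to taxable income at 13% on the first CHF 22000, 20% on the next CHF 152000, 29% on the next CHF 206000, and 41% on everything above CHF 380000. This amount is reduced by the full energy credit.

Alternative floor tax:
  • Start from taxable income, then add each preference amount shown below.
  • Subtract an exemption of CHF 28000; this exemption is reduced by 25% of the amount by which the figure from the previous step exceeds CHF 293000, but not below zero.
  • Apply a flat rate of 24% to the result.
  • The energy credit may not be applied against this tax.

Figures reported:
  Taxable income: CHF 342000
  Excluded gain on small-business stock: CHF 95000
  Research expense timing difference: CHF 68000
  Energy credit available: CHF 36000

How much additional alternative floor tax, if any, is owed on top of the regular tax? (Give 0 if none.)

CHF 75220

Regular tax:
  CHF 22000 × 13% = CHF 2860
  CHF 152000 × 20% = CHF 30400
  CHF 168000 × 29% = CHF 48720
  → CHF 81980
  Less energy credit CHF 36000 → CHF 45980

Alternative floor tax:
  Adjusted income: CHF 342000 + CHF 95000 + CHF 68000 = CHF 505000
  Exemption: 25% × (CHF 505000 − CHF 293000) = CHF 53000 ≥ CHF 28000, so the exemption is fully phased out
  Base: CHF 505000 − CHF 0 = CHF 505000
  CHF 505000 × 24% = CHF 121200

Excess of alternative floor tax over regular tax: CHF 121200 − CHF 45980 = CHF 75220.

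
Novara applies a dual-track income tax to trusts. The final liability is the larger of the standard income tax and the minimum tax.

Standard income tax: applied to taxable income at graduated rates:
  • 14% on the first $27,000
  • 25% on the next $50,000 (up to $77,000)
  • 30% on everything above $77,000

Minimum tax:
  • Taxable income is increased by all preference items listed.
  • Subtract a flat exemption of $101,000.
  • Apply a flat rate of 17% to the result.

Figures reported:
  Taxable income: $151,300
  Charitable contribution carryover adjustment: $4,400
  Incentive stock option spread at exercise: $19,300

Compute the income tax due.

Minimum tax:
  Adjusted income: $151,300 + $4,400 + $19,300 = $175,000
  Less exemption $101,000 → base $74,000
  $74,000 × 17% = $12,580

Standard income tax:
  $27,000 × 14% = $3,780
  $50,000 × 25% = $12,500
  $74,300 × 30% = $22,290
  → $38,570

$38,570 > $12,580, so the standard income tax governs.

$38,570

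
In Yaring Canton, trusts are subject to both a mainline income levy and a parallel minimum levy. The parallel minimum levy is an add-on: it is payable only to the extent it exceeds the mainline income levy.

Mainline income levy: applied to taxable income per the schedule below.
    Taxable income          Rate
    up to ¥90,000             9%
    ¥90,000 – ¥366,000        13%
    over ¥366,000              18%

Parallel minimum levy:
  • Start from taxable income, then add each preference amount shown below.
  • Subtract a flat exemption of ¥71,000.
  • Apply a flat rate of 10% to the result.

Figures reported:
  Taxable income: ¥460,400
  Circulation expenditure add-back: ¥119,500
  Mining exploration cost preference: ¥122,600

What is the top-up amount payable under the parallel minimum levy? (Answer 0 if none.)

Mainline income levy:
  ¥90,000 × 9% = ¥8,100
  ¥276,000 × 13% = ¥35,880
  ¥94,400 × 18% = ¥16,992
  → ¥60,972

Parallel minimum levy:
  Adjusted income: ¥460,400 + ¥119,500 + ¥122,600 = ¥702,500
  Less exemption ¥71,000 → base ¥631,500
  ¥631,500 × 10% = ¥63,150

Excess of parallel minimum levy over mainline income levy: ¥63,150 − ¥60,972 = ¥2,178.

¥2,178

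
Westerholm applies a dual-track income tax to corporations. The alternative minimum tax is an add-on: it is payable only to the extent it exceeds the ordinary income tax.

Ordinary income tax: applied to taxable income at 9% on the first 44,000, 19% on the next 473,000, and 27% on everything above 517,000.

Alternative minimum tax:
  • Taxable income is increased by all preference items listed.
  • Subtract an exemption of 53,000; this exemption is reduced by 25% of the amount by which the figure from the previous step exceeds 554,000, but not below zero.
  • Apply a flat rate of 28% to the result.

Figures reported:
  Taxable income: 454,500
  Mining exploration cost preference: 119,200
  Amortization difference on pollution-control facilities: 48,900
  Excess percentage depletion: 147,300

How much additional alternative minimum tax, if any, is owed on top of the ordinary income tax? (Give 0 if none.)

Ordinary income tax:
  44,000 × 9% = 3,960
  410,500 × 19% = 77,995
  → 81,955

Alternative minimum tax:
  Adjusted income: 454,500 + 119,200 + 48,900 + 147,300 = 769,900
  Exemption: 25% × (769,900 − 554,000) = 53,975 ≥ 53,000, so the exemption is fully phased out
  Base: 769,900 − 0 = 769,900
  769,900 × 28% = 215,572

Excess of alternative minimum tax over ordinary income tax: 215,572 − 81,955 = 133,617.

133,617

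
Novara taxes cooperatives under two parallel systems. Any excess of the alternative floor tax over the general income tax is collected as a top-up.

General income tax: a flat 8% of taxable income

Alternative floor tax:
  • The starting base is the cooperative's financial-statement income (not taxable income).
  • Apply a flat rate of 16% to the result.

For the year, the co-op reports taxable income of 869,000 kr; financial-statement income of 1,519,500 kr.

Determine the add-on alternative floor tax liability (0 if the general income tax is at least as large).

General income tax:
  869,000 kr × 8% = 69,520 kr

Alternative floor tax:
  Base (financial-statement income): 1,519,500 kr
  1,519,500 kr × 16% = 243,120 kr

Excess of alternative floor tax over general income tax: 243,120 kr − 69,520 kr = 173,600 kr.

173,600 kr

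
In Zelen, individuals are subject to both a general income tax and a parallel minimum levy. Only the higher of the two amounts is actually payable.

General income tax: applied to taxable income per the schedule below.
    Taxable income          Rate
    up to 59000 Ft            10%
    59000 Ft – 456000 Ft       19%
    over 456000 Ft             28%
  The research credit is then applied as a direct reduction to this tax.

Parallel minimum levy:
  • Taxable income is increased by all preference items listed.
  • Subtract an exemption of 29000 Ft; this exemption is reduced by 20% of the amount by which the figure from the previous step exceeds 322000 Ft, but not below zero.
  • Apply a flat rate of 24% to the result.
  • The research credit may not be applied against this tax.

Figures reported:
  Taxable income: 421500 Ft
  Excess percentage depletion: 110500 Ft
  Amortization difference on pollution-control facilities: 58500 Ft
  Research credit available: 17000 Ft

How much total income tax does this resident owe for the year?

General income tax:
  59000 Ft × 10% = 5900 Ft
  362500 Ft × 19% = 68875 Ft
  → 74775 Ft
  Less research credit 17000 Ft → 57775 Ft

Parallel minimum levy:
  Adjusted income: 421500 Ft + 110500 Ft + 58500 Ft = 590500 Ft
  Exemption: 20% × (590500 Ft − 322000 Ft) = 53700 Ft ≥ 29000 Ft, so the exemption is fully phased out
  Base: 590500 Ft − 0 Ft = 590500 Ft
  590500 Ft × 24% = 141720 Ft

141720 Ft > 57775 Ft, so the parallel minimum levy is the binding amount.

141720 Ft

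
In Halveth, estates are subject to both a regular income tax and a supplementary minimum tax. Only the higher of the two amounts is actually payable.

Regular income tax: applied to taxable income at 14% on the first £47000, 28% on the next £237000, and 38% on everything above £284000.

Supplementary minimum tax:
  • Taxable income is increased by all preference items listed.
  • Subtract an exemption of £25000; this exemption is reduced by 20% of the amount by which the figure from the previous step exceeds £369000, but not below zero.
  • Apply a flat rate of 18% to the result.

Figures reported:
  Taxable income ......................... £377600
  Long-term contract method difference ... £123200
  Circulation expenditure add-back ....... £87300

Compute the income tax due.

Regular income tax:
  £47000 × 14% = £6580
  £237000 × 28% = £66360
  £93600 × 38% = £35568
  → £108508

Supplementary minimum tax:
  Adjusted income: £377600 + £123200 + £87300 = £588100
  Exemption: 20% × (£588100 − £369000) = £43820 ≥ £25000, so the exemption is fully phased out
  Base: £588100 − £0 = £588100
  £588100 × 18% = £105858

£108508 > £105858, so the regular income tax governs.

£108508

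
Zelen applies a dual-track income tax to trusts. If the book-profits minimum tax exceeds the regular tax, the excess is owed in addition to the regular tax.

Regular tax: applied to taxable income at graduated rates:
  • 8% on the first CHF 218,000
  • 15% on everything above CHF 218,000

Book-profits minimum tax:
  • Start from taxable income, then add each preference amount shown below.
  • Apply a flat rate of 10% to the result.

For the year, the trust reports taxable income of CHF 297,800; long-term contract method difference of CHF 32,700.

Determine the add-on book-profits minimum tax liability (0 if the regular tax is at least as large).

CHF 3,640

Regular tax:
  CHF 218,000 × 8% = CHF 17,440
  CHF 79,800 × 15% = CHF 11,970
  → CHF 29,410

Book-profits minimum tax:
  Adjusted income: CHF 297,800 + CHF 32,700 = CHF 330,500
  CHF 330,500 × 10% = CHF 33,050

Excess of book-profits minimum tax over regular tax: CHF 33,050 − CHF 29,410 = CHF 3,640.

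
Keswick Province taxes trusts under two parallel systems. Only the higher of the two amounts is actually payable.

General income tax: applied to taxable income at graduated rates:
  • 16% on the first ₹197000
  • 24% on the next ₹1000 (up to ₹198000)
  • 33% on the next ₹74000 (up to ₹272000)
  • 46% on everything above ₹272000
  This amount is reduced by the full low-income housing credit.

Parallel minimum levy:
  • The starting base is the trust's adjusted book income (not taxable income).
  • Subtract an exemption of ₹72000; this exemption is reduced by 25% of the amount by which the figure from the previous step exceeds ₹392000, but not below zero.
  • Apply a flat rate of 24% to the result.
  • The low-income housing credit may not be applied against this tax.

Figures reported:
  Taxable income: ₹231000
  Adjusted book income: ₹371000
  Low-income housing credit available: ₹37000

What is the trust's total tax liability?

Parallel minimum levy:
  Base (adjusted book income): ₹371000
  Exemption: ₹371000 ≤ ₹392000, so full ₹72000 applies
  Base: ₹371000 − ₹72000 = ₹299000
  ₹299000 × 24% = ₹71760

General income tax:
  ₹197000 × 16% = ₹31520
  ₹1000 × 24% = ₹240
  ₹33000 × 33% = ₹10890
  → ₹42650
  Less low-income housing credit ₹37000 → ₹5650

₹71760 > ₹5650, so the parallel minimum levy is the binding amount.

₹71760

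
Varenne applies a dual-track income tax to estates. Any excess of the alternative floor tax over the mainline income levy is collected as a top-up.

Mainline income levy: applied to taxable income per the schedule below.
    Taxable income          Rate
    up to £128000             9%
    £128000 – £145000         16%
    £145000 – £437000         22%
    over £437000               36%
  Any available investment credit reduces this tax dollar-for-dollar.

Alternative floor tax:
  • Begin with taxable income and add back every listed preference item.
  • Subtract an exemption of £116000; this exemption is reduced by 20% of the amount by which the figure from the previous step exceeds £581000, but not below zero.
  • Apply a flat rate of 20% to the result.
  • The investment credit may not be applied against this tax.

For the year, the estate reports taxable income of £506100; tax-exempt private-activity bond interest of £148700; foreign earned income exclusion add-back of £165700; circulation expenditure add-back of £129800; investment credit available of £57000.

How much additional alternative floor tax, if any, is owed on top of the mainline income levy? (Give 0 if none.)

Mainline income levy:
  £128000 × 9% = £11520
  £17000 × 16% = £2720
  £292000 × 22% = £64240
  £69100 × 36% = £24876
  → £103356
  Less investment credit £57000 → £46356

Alternative floor tax:
  Adjusted income: £506100 + £148700 + £165700 + £129800 = £950300
  Exemption: £116000 − 20% × (£950300 − £581000) = £116000 − £73860 = £42140
  Base: £950300 − £42140 = £908160
  £908160 × 20% = £181632

Excess of alternative floor tax over mainline income levy: £181632 − £46356 = £135276.

£135276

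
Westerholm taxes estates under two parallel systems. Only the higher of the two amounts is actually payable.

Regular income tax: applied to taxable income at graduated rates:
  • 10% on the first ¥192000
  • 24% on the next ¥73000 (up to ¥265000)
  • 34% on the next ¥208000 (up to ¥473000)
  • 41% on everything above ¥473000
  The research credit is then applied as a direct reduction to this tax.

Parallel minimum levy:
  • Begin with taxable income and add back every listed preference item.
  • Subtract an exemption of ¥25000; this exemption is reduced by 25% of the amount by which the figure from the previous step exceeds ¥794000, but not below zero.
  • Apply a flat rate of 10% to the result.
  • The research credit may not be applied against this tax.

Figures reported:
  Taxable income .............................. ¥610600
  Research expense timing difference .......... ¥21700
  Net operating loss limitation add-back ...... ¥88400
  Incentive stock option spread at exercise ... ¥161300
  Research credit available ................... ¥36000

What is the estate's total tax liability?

¥127856

Parallel minimum levy:
  Adjusted income: ¥610600 + ¥21700 + ¥88400 + ¥161300 = ¥882000
  Exemption: ¥25000 − 25% × (¥882000 − ¥794000) = ¥25000 − ¥22000 = ¥3000
  Base: ¥882000 − ¥3000 = ¥879000
  ¥879000 × 10% = ¥87900

Regular income tax:
  ¥192000 × 10% = ¥19200
  ¥73000 × 24% = ¥17520
  ¥208000 × 34% = ¥70720
  ¥137600 × 41% = ¥56416
  → ¥163856
  Less research credit ¥36000 → ¥127856

¥127856 > ¥87900, so the regular income tax governs.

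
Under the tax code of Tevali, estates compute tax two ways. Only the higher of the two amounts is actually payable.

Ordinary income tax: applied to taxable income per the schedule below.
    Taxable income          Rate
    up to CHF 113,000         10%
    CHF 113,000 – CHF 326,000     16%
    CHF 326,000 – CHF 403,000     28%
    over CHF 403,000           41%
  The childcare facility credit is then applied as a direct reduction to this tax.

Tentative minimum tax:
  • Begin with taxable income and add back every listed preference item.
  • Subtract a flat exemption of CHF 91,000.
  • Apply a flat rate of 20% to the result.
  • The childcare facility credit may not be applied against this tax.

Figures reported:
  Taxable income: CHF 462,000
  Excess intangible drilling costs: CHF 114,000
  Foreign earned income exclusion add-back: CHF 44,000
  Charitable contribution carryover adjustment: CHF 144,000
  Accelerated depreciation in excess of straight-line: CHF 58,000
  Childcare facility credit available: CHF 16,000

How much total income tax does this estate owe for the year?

CHF 146,200

Tentative minimum tax:
  Adjusted income: CHF 462,000 + CHF 114,000 + CHF 44,000 + CHF 144,000 + CHF 58,000 = CHF 822,000
  Less exemption CHF 91,000 → base CHF 731,000
  CHF 731,000 × 20% = CHF 146,200

Ordinary income tax:
  CHF 113,000 × 10% = CHF 11,300
  CHF 213,000 × 16% = CHF 34,080
  CHF 77,000 × 28% = CHF 21,560
  CHF 59,000 × 41% = CHF 24,190
  → CHF 91,130
  Less childcare facility credit CHF 16,000 → CHF 75,130

CHF 146,200 > CHF 75,130, so the tentative minimum tax is the binding amount.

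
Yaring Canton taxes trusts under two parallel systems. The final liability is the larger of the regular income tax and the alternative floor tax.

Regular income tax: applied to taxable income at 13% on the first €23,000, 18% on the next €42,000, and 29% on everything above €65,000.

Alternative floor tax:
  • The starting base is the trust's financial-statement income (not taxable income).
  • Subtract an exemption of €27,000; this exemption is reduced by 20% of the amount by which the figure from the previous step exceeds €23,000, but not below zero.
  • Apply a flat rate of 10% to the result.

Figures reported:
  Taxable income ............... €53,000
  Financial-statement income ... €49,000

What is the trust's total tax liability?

€8,390

Alternative floor tax:
  Base (financial-statement income): €49,000
  Exemption: €27,000 − 20% × (€49,000 − €23,000) = €27,000 − €5,200 = €21,800
  Base: €49,000 − €21,800 = €27,200
  €27,200 × 10% = €2,720

Regular income tax:
  €23,000 × 13% = €2,990
  €30,000 × 18% = €5,400
  → €8,390

€8,390 > €2,720, so the regular income tax governs.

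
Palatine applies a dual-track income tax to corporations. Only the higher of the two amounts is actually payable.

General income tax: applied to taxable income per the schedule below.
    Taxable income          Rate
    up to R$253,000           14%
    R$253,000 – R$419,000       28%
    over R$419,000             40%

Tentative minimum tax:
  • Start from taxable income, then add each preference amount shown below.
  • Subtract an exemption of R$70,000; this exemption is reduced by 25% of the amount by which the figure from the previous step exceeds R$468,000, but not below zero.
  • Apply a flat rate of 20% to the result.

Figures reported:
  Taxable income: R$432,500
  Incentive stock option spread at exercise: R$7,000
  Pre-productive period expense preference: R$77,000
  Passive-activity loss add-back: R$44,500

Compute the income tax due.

General income tax:
  R$253,000 × 14% = R$35,420
  R$166,000 × 28% = R$46,480
  R$13,500 × 40% = R$5,400
  → R$87,300

Tentative minimum tax:
  Adjusted income: R$432,500 + R$7,000 + R$77,000 + R$44,500 = R$561,000
  Exemption: R$70,000 − 25% × (R$561,000 − R$468,000) = R$70,000 − R$23,250 = R$46,750
  Base: R$561,000 − R$46,750 = R$514,250
  R$514,250 × 20% = R$102,850

R$102,850 > R$87,300, so the tentative minimum tax is the binding amount.

R$102,850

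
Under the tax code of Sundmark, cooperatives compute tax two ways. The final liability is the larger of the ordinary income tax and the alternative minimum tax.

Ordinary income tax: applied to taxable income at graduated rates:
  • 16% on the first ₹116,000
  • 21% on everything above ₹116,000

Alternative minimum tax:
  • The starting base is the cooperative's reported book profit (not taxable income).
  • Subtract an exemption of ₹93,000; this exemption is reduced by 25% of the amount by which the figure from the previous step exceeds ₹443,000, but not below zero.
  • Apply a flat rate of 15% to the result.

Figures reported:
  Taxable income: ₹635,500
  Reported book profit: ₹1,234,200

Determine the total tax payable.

Ordinary income tax:
  ₹116,000 × 16% = ₹18,560
  ₹519,500 × 21% = ₹109,095
  → ₹127,655

Alternative minimum tax:
  Base (reported book profit): ₹1,234,200
  Exemption: 25% × (₹1,234,200 − ₹443,000) = ₹197,800 ≥ ₹93,000, so the exemption is fully phased out
  Base: ₹1,234,200 − ₹0 = ₹1,234,200
  ₹1,234,200 × 15% = ₹185,130

₹185,130 > ₹127,655, so the alternative minimum tax is the binding amount.

₹185,130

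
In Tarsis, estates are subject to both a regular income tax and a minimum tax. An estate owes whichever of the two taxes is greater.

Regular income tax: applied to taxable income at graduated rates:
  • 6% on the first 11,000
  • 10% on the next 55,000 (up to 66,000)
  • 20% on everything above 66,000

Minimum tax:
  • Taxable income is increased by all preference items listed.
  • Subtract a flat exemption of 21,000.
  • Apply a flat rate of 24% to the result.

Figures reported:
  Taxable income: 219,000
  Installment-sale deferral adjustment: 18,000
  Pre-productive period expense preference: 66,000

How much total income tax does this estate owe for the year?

67,680

Regular income tax:
  11,000 × 6% = 660
  55,000 × 10% = 5,500
  153,000 × 20% = 30,600
  → 36,760

Minimum tax:
  Adjusted income: 219,000 + 18,000 + 66,000 = 303,000
  Less exemption 21,000 → base 282,000
  282,000 × 24% = 67,680

67,680 > 36,760, so the minimum tax is the binding amount.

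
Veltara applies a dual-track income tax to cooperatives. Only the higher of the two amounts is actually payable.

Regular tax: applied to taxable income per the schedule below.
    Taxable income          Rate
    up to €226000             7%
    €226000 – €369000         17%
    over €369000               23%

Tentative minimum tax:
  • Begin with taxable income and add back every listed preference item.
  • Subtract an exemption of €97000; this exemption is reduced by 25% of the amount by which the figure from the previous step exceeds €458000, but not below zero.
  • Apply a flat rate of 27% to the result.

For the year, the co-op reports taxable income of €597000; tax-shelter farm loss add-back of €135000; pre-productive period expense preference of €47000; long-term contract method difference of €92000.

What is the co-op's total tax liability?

€235170

Regular tax:
  €226000 × 7% = €15820
  €143000 × 17% = €24310
  €228000 × 23% = €52440
  → €92570

Tentative minimum tax:
  Adjusted income: €597000 + €135000 + €47000 + €92000 = €871000
  Exemption: 25% × (€871000 − €458000) = €103250 ≥ €97000, so the exemption is fully phased out
  Base: €871000 − €0 = €871000
  €871000 × 27% = €235170

€235170 > €92570, so the tentative minimum tax is the binding amount.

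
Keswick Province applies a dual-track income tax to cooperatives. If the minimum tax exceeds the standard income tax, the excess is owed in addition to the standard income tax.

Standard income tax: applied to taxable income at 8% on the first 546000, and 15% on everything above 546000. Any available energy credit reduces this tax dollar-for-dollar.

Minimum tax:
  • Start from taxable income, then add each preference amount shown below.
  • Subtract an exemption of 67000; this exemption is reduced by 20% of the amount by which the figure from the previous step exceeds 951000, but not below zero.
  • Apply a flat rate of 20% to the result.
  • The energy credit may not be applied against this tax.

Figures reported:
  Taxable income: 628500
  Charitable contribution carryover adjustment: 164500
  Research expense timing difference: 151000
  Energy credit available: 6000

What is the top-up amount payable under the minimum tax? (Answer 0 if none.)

Standard income tax:
  546000 × 8% = 43680
  82500 × 15% = 12375
  → 56055
  Less energy credit 6000 → 50055

Minimum tax:
  Adjusted income: 628500 + 164500 + 151000 = 944000
  Exemption: 944000 ≤ 951000, so full 67000 applies
  Base: 944000 − 67000 = 877000
  877000 × 20% = 175400

Excess of minimum tax over standard income tax: 175400 − 50055 = 125345.

125345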